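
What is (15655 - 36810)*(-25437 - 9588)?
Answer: 740953875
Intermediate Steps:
(15655 - 36810)*(-25437 - 9588) = -21155*(-35025) = 740953875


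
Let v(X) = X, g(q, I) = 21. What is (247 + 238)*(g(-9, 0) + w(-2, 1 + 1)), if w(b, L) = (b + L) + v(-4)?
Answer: 8245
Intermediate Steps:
w(b, L) = -4 + L + b (w(b, L) = (b + L) - 4 = (L + b) - 4 = -4 + L + b)
(247 + 238)*(g(-9, 0) + w(-2, 1 + 1)) = (247 + 238)*(21 + (-4 + (1 + 1) - 2)) = 485*(21 + (-4 + 2 - 2)) = 485*(21 - 4) = 485*17 = 8245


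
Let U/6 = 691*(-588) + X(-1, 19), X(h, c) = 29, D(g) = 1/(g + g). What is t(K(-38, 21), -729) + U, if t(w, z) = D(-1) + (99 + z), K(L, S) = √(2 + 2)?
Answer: -4876609/2 ≈ -2.4383e+6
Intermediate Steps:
D(g) = 1/(2*g)
K(L, S) = 2 (K(L, S) = √4 = 2)
t(w, z) = 197/2 + z (t(w, z) = (½)/(-1) + (99 + z) = (½)*(-1) + (99 + z) = -½ + (99 + z) = 197/2 + z)
U = -2437674 (U = 6*(691*(-588) + 29) = 6*(-406308 + 29) = 6*(-406279) = -2437674)
t(K(-38, 21), -729) + U = (197/2 - 729) - 2437674 = -1261/2 - 2437674 = -4876609/2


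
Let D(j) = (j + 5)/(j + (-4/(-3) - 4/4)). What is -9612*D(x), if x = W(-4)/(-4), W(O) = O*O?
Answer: 28836/11 ≈ 2621.5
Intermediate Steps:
W(O) = O²
x = -4 (x = (-4)²/(-4) = 16*(-¼) = -4)
D(j) = (5 + j)/(⅓ + j) (D(j) = (5 + j)/(j + (-4*(-⅓) - 4*¼)) = (5 + j)/(j + (4/3 - 1)) = (5 + j)/(j + ⅓) = (5 + j)/(⅓ + j))
-9612*D(x) = -28836*(5 - 4)/(1 + 3*(-4)) = -28836/(1 - 12) = -28836/(-11) = -28836*(-1)/11 = -9612*(-3/11) = 28836/11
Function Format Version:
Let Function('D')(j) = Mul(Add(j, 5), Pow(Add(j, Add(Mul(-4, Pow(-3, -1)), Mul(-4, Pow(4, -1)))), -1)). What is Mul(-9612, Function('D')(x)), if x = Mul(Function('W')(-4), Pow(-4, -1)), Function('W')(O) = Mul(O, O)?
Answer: Rational(28836, 11) ≈ 2621.5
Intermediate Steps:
Function('W')(O) = Pow(O, 2)
x = -4 (x = Mul(Pow(-4, 2), Pow(-4, -1)) = Mul(16, Rational(-1, 4)) = -4)
Function('D')(j) = Mul(Pow(Add(Rational(1, 3), j), -1), Add(5, j)) (Function('D')(j) = Mul(Add(5, j), Pow(Add(j, Add(Mul(-4, Rational(-1, 3)), Mul(-4, Rational(1, 4)))), -1)) = Mul(Add(5, j), Pow(Add(j, Add(Rational(4, 3), -1)), -1)) = Mul(Add(5, j), Pow(Add(j, Rational(1, 3)), -1)) = Mul(Add(5, j), Pow(Add(Rational(1, 3), j), -1)) = Mul(Pow(Add(Rational(1, 3), j), -1), Add(5, j)))
Mul(-9612, Function('D')(x)) = Mul(-9612, Mul(3, Pow(Add(1, Mul(3, -4)), -1), Add(5, -4))) = Mul(-9612, Mul(3, Pow(Add(1, -12), -1), 1)) = Mul(-9612, Mul(3, Pow(-11, -1), 1)) = Mul(-9612, Mul(3, Rational(-1, 11), 1)) = Mul(-9612, Rational(-3, 11)) = Rational(28836, 11)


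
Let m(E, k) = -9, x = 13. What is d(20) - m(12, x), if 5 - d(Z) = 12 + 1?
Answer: 1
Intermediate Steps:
d(Z) = -8 (d(Z) = 5 - (12 + 1) = 5 - 1*13 = 5 - 13 = -8)
d(20) - m(12, x) = -8 - 1*(-9) = -8 + 9 = 1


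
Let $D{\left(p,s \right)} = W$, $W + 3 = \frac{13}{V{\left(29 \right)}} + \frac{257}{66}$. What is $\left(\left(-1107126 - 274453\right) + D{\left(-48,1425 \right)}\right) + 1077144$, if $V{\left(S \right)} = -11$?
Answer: $- \frac{20092729}{66} \approx -3.0444 \cdot 10^{5}$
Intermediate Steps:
$W = - \frac{19}{66}$ ($W = -3 + \left(\frac{13}{-11} + \frac{257}{66}\right) = -3 + \left(13 \left(- \frac{1}{11}\right) + 257 \cdot \frac{1}{66}\right) = -3 + \left(- \frac{13}{11} + \frac{257}{66}\right) = -3 + \frac{179}{66} = - \frac{19}{66} \approx -0.28788$)
$D{\left(p,s \right)} = - \frac{19}{66}$
$\left(\left(-1107126 - 274453\right) + D{\left(-48,1425 \right)}\right) + 1077144 = \left(\left(-1107126 - 274453\right) - \frac{19}{66}\right) + 1077144 = \left(-1381579 - \frac{19}{66}\right) + 1077144 = - \frac{91184233}{66} + 1077144 = - \frac{20092729}{66}$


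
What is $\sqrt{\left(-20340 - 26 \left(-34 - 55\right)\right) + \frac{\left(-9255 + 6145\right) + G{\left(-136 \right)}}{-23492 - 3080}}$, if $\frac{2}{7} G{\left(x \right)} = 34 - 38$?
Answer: $\frac{i \sqrt{795472259491}}{6643} \approx 134.26 i$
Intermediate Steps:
$G{\left(x \right)} = -14$ ($G{\left(x \right)} = \frac{7 \left(34 - 38\right)}{2} = \frac{7}{2} \left(-4\right) = -14$)
$\sqrt{\left(-20340 - 26 \left(-34 - 55\right)\right) + \frac{\left(-9255 + 6145\right) + G{\left(-136 \right)}}{-23492 - 3080}} = \sqrt{\left(-20340 - 26 \left(-34 - 55\right)\right) + \frac{\left(-9255 + 6145\right) - 14}{-23492 - 3080}} = \sqrt{\left(-20340 - 26 \left(-89\right)\right) + \frac{-3110 - 14}{-26572}} = \sqrt{\left(-20340 - -2314\right) - - \frac{781}{6643}} = \sqrt{\left(-20340 + 2314\right) + \frac{781}{6643}} = \sqrt{-18026 + \frac{781}{6643}} = \sqrt{- \frac{119745937}{6643}} = \frac{i \sqrt{795472259491}}{6643}$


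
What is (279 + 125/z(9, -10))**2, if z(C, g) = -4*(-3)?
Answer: 12061729/144 ≈ 83762.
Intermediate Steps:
z(C, g) = 12
(279 + 125/z(9, -10))**2 = (279 + 125/12)**2 = (3473/12)**2 = 12061729/144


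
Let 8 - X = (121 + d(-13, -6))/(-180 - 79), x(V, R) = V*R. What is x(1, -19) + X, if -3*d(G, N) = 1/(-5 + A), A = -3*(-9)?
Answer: -180049/17094 ≈ -10.533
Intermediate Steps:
A = 27
x(V, R) = R*V
d(G, N) = -1/66 (d(G, N) = -1/(3*(-5 + 27)) = -⅓/22 = -⅓*1/22 = -1/66)
X = 144737/17094 (X = 8 - (121 - 1/66)/(-180 - 79) = 8 - 7985/(66*(-259)) = 8 - 7985*(-1)/(66*259) = 8 - 1*(-7985/17094) = 8 + 7985/17094 = 144737/17094 ≈ 8.4671)
x(1, -19) + X = -19*1 + 144737/17094 = -19 + 144737/17094 = -180049/17094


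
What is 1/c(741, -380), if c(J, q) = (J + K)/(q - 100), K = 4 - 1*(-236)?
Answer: -160/327 ≈ -0.48930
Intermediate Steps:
K = 240 (K = 4 + 236 = 240)
c(J, q) = (240 + J)/(-100 + q) (c(J, q) = (J + 240)/(q - 100) = (240 + J)/(-100 + q))
1/c(741, -380) = 1/((240 + 741)/(-100 - 380)) = 1/(981/(-480)) = 1/(-1/480*981) = 1/(-327/160) = -160/327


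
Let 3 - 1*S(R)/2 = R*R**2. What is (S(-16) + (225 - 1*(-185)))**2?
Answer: 74097664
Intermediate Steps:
S(R) = 6 - 2*R**3 (S(R) = 6 - 2*R*R**2 = 6 - 2*R**3)
(S(-16) + (225 - 1*(-185)))**2 = ((6 - 2*(-16)**3) + (225 - 1*(-185)))**2 = ((6 - 2*(-4096)) + (225 + 185))**2 = ((6 + 8192) + 410)**2 = (8198 + 410)**2 = 8608**2 = 74097664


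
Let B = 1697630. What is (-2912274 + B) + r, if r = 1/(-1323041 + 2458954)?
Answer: -1379729909971/1135913 ≈ -1.2146e+6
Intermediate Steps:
r = 1/1135913 ≈ 8.8035e-7
(-2912274 + B) + r = (-2912274 + 1697630) + 1/1135913 = -1214644 + 1/1135913 = -1379729909971/1135913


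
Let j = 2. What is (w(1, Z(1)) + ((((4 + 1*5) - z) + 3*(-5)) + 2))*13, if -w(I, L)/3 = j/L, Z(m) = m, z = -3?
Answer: -91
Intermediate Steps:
w(I, L) = -6/L
(w(1, Z(1)) + ((((4 + 1*5) - z) + 3*(-5)) + 2))*13 = (-6/1 + ((((4 + 1*5) - 1*(-3)) + 3*(-5)) + 2))*13 = (-6*1 + ((((4 + 5) + 3) - 15) + 2))*13 = (-6 + (((9 + 3) - 15) + 2))*13 = (-6 + ((12 - 15) + 2))*13 = (-6 + (-3 + 2))*13 = (-6 - 1)*13 = -7*13 = -91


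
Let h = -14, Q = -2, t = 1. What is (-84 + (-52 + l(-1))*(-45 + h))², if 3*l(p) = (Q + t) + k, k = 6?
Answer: 74943649/9 ≈ 8.3271e+6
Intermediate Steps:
l(p) = 5/3 (l(p) = ((-2 + 1) + 6)/3 = (-1 + 6)/3 = (⅓)*5 = 5/3)
(-84 + (-52 + l(-1))*(-45 + h))² = (-84 + (-52 + 5/3)*(-45 - 14))² = (-84 - 151/3*(-59))² = (-84 + 8909/3)² = (8657/3)² = 74943649/9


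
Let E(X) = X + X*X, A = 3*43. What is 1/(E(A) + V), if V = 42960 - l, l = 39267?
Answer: 1/20463 ≈ 4.8869e-5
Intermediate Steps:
A = 129
E(X) = X + X²
V = 3693 (V = 42960 - 1*39267 = 42960 - 39267 = 3693)
1/(E(A) + V) = 1/(129*(1 + 129) + 3693) = 1/(129*130 + 3693) = 1/(16770 + 3693) = 1/20463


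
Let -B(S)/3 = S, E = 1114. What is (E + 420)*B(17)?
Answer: -78234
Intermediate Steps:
B(S) = -3*S
(E + 420)*B(17) = (1114 + 420)*(-3*17) = 1534*(-51) = -78234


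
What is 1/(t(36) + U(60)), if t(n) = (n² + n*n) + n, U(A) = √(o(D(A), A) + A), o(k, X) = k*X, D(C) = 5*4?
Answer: 73/191809 - √35/1150854 ≈ 0.00037545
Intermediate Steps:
D(C) = 20
o(k, X) = X*k
U(A) = √21*√A (U(A) = √(A*20 + A) = √(20*A + A) = √(21*A) = √21*√A)
t(n) = n + 2*n² (t(n) = (n² + n²) + n = 2*n² + n = n + 2*n²)
1/(t(36) + U(60)) = 1/(36*(1 + 2*36) + √21*√60) = 1/(36*(1 + 72) + √21*(2*√15)) = 1/(36*73 + 6*√35) = 1/(2628 + 6*√35)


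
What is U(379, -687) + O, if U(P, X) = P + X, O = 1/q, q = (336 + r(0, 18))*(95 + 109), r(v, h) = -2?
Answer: -20985887/68136 ≈ -308.00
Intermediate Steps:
q = 68136 (q = (336 - 2)*(95 + 109) = 334*204 = 68136)
O = 1/68136 ≈ 1.4677e-5
U(379, -687) + O = (379 - 687) + 1/68136 = -308 + 1/68136 = -20985887/68136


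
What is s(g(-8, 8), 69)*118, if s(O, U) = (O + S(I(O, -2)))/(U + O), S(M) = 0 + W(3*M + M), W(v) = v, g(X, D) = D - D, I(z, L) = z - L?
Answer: 944/69 ≈ 13.681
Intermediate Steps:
g(X, D) = 0
S(M) = 4*M (S(M) = 0 + (3*M + M) = 0 + 4*M = 4*M)
s(O, U) = (8 + 5*O)/(O + U) (s(O, U) = (O + 4*(O - 1*(-2)))/(U + O) = (O + 4*(O + 2))/(O + U) = (O + 4*(2 + O))/(O + U) = (O + (8 + 4*O))/(O + U) = (8 + 5*O)/(O + U))
s(g(-8, 8), 69)*118 = ((8 + 5*0)/(0 + 69))*118 = ((8 + 0)/69)*118 = ((1/69)*8)*118 = (8/69)*118 = 944/69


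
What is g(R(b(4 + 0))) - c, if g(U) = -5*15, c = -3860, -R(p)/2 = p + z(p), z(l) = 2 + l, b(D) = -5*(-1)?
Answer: 3785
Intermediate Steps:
b(D) = 5
R(p) = -4 - 4*p (R(p) = -2*(p + (2 + p)) = -2*(2 + 2*p) = -4 - 4*p)
g(U) = -75
g(R(b(4 + 0))) - c = -75 - 1*(-3860) = -75 + 3860 = 3785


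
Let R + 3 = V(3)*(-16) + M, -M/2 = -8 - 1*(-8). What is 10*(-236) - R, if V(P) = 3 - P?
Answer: -2357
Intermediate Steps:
M = 0 (M = -2*(-8 - 1*(-8)) = -2*(-8 + 8) = -2*0 = 0)
R = -3 (R = -3 + ((3 - 1*3)*(-16) + 0) = -3 + ((3 - 3)*(-16) + 0) = -3 + (0*(-16) + 0) = -3 + (0 + 0) = -3 + 0 = -3)
10*(-236) - R = 10*(-236) - 1*(-3) = -2360 + 3 = -2357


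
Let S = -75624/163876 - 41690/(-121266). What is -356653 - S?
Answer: -885951929798488/2484073377 ≈ -3.5665e+5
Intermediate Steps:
S = -292328693/2484073377 (S = -75624*1/163876 - 41690*(-1/121266) = -18906/40969 + 20845/60633 = -292328693/2484073377 ≈ -0.11768)
-356653 - S = -356653 - 1*(-292328693/2484073377) = -356653 + 292328693/2484073377 = -885951929798488/2484073377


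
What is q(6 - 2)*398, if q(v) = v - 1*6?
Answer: -796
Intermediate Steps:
q(v) = -6 + v (q(v) = v - 6 = -6 + v)
q(6 - 2)*398 = (-6 + (6 - 2))*398 = (-6 + 4)*398 = -2*398 = -796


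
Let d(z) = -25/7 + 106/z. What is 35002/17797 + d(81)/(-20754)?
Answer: 11132689151/5660176158 ≈ 1.9668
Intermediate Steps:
d(z) = -25/7 + 106/z (d(z) = -25*⅐ + 106/z = -25/7 + 106/z)
35002/17797 + d(81)/(-20754) = 35002/17797 + (-25/7 + 106/81)/(-20754) = 35002*(1/17797) + (-25/7 + 106*(1/81))*(-1/20754) = 946/481 + (-25/7 + 106/81)*(-1/20754) = 946/481 - 1283/567*(-1/20754) = 946/481 + 1283/11767518 = 11132689151/5660176158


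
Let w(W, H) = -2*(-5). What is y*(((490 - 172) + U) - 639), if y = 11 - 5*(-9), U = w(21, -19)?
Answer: -17416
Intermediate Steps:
w(W, H) = 10
U = 10
y = 56 (y = 11 + 45 = 56)
y*(((490 - 172) + U) - 639) = 56*(((490 - 172) + 10) - 639) = 56*((318 + 10) - 639) = 56*(328 - 639) = 56*(-311) = -17416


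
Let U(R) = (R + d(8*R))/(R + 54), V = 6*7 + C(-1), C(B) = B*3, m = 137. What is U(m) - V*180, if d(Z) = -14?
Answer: -1340697/191 ≈ -7019.4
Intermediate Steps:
C(B) = 3*B
V = 39 (V = 6*7 + 3*(-1) = 42 - 3 = 39)
U(R) = (-14 + R)/(54 + R) (U(R) = (R - 14)/(R + 54) = (-14 + R)/(54 + R))
U(m) - V*180 = (-14 + 137)/(54 + 137) - 39*180 = 123/191 - 1*7020 = (1/191)*123 - 7020 = 123/191 - 7020 = -1340697/191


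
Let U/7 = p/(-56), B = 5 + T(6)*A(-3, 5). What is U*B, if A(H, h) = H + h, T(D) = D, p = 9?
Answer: -153/8 ≈ -19.125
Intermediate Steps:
B = 17 (B = 5 + 6*(-3 + 5) = 5 + 6*2 = 5 + 12 = 17)
U = -9/8 (U = 7*(9/(-56)) = 7*(9*(-1/56)) = 7*(-9/56) = -9/8 ≈ -1.1250)
U*B = -9/8*17 = -153/8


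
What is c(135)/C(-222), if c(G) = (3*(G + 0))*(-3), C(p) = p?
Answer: 405/74 ≈ 5.4730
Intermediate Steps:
c(G) = -9*G (c(G) = (3*G)*(-3) = -9*G)
c(135)/C(-222) = -9*135/(-222) = -1215*(-1/222) = 405/74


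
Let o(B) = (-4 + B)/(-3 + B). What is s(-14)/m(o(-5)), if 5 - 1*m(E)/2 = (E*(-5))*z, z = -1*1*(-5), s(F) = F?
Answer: -56/265 ≈ -0.21132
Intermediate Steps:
z = 5 (z = -1*(-5) = 5)
o(B) = (-4 + B)/(-3 + B)
m(E) = 10 + 50*E (m(E) = 10 - 2*E*(-5)*5 = 10 - 2*(-5*E)*5 = 10 - (-50)*E = 10 + 50*E)
s(-14)/m(o(-5)) = -14/(10 + 50*((-4 - 5)/(-3 - 5))) = -14/(10 + 50*(-9/(-8))) = -14/(10 + 50*(-⅛*(-9))) = -14/(10 + 50*(9/8)) = -14/(10 + 225/4) = -14/(265/4) = (4/265)*(-14) = -56/265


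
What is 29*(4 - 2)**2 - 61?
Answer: 55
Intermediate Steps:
29*(4 - 2)**2 - 61 = 29*2**2 - 61 = 29*4 - 61 = 116 - 61 = 55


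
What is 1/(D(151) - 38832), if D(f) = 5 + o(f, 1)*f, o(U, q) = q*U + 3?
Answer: -1/15573 ≈ -6.4214e-5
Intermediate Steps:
o(U, q) = 3 + U*q (o(U, q) = U*q + 3 = 3 + U*q)
D(f) = 5 + f*(3 + f) (D(f) = 5 + (3 + f*1)*f = 5 + (3 + f)*f = 5 + f*(3 + f))
1/(D(151) - 38832) = 1/((5 + 151*(3 + 151)) - 38832) = 1/((5 + 151*154) - 38832) = 1/((5 + 23254) - 38832) = 1/(23259 - 38832) = 1/(-15573) = -1/15573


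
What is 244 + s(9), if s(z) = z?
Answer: 253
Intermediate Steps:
244 + s(9) = 244 + 9 = 253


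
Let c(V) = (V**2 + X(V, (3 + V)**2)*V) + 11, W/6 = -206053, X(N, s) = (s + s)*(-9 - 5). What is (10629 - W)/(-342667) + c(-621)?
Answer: 175057503746957/26359 ≈ 6.6413e+9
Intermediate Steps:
X(N, s) = -28*s (X(N, s) = (2*s)*(-14) = -28*s)
W = -1236318 (W = 6*(-206053) = -1236318)
c(V) = 11 + V**2 - 28*V*(3 + V)**2 (c(V) = (V**2 + (-28*(3 + V)**2)*V) + 11 = (V**2 - 28*V*(3 + V)**2) + 11 = 11 + V**2 - 28*V*(3 + V)**2)
(10629 - W)/(-342667) + c(-621) = (10629 - 1*(-1236318))/(-342667) + (11 + (-621)**2 - 28*(-621)*(3 - 621)**2) = (10629 + 1236318)*(-1/342667) + (11 + 385641 - 28*(-621)*(-618)**2) = 1246947*(-1/342667) + (11 + 385641 - 28*(-621)*381924) = -95919/26359 + (11 + 385641 + 6640894512) = -95919/26359 + 6641280164 = 175057503746957/26359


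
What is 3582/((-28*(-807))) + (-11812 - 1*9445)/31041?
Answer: -61522385/116900406 ≈ -0.52628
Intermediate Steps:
3582/((-28*(-807))) + (-11812 - 1*9445)/31041 = 3582/22596 + (-11812 - 9445)*(1/31041) = 3582*(1/22596) - 21257*1/31041 = 597/3766 - 21257/31041 = -61522385/116900406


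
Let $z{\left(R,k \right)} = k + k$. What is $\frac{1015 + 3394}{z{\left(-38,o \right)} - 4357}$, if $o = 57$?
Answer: $- \frac{4409}{4243} \approx -1.0391$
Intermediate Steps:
$z{\left(R,k \right)} = 2 k$
$\frac{1015 + 3394}{z{\left(-38,o \right)} - 4357} = \frac{1015 + 3394}{2 \cdot 57 - 4357} = \frac{4409}{114 - 4357} = \frac{4409}{-4243} = 4409 \left(- \frac{1}{4243}\right) = - \frac{4409}{4243}$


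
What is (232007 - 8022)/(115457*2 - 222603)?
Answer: 223985/8311 ≈ 26.950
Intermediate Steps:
(232007 - 8022)/(115457*2 - 222603) = 223985/(230914 - 222603) = 223985/8311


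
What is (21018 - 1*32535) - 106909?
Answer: -118426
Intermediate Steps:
(21018 - 1*32535) - 106909 = (21018 - 32535) - 106909 = -11517 - 106909 = -118426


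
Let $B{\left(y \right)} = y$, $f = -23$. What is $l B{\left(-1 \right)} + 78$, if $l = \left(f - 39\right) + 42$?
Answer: $98$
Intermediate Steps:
$l = -20$ ($l = \left(-23 - 39\right) + 42 = -62 + 42 = -20$)
$l B{\left(-1 \right)} + 78 = \left(-20\right) \left(-1\right) + 78 = 20 + 78 = 98$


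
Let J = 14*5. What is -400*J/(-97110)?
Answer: 2800/9711 ≈ 0.28833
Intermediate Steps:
J = 70
-400*J/(-97110) = -400*70/(-97110) = -28000*(-1/97110) = 2800/9711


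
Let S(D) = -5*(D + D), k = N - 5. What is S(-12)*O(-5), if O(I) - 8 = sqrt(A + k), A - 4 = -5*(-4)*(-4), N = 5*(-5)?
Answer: 960 + 120*I*sqrt(106) ≈ 960.0 + 1235.5*I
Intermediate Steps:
N = -25
A = -76 (A = 4 - 5*(-4)*(-4) = 4 + 20*(-4) = 4 - 80 = -76)
k = -30 (k = -25 - 5 = -30)
S(D) = -10*D
O(I) = 8 + I*sqrt(106) (O(I) = 8 + sqrt(-76 - 30) = 8 + sqrt(-106) = 8 + I*sqrt(106))
S(-12)*O(-5) = (-10*(-12))*(8 + I*sqrt(106)) = 120*(8 + I*sqrt(106)) = 960 + 120*I*sqrt(106)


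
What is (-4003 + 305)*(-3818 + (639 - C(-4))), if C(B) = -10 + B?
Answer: 11704170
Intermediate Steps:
(-4003 + 305)*(-3818 + (639 - C(-4))) = (-4003 + 305)*(-3818 + (639 - (-10 - 4))) = -3698*(-3818 + (639 - 1*(-14))) = -3698*(-3818 + (639 + 14)) = -3698*(-3818 + 653) = -3698*(-3165) = 11704170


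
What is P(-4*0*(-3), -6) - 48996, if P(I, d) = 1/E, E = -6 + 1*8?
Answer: -97991/2 ≈ -48996.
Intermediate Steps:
E = 2 (E = -6 + 8 = 2)
P(I, d) = ½ (P(I, d) = 1/2 = ½)
P(-4*0*(-3), -6) - 48996 = ½ - 48996 = -97991/2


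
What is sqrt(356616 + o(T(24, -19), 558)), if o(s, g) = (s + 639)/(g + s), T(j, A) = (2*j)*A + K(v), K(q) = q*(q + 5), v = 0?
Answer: sqrt(4965531922)/118 ≈ 597.17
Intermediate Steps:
K(q) = q*(5 + q)
T(j, A) = 2*A*j (T(j, A) = (2*j)*A + 0*(5 + 0) = 2*A*j + 0*5 = 2*A*j + 0 = 2*A*j)
o(s, g) = (639 + s)/(g + s)
sqrt(356616 + o(T(24, -19), 558)) = sqrt(356616 + (639 + 2*(-19)*24)/(558 + 2*(-19)*24)) = sqrt(356616 + (639 - 912)/(558 - 912)) = sqrt(356616 - 273/(-354)) = sqrt(356616 - 1/354*(-273)) = sqrt(356616 + 91/118) = sqrt(42080779/118) = sqrt(4965531922)/118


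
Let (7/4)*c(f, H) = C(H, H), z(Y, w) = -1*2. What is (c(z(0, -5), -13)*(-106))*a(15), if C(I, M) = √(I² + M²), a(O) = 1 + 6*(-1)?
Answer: 27560*√2/7 ≈ 5568.0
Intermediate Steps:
a(O) = -5 (a(O) = 1 - 6 = -5)
z(Y, w) = -2
c(f, H) = 4*√2*√(H²)/7 (c(f, H) = 4*√(H² + H²)/7 = 4*√(2*H²)/7 = 4*(√2*√(H²))/7 = 4*√2*√(H²)/7)
(c(z(0, -5), -13)*(-106))*a(15) = ((4*√2*√((-13)²)/7)*(-106))*(-5) = ((4*√2*√169/7)*(-106))*(-5) = (((4/7)*√2*13)*(-106))*(-5) = ((52*√2/7)*(-106))*(-5) = -5512*√2/7*(-5) = 27560*√2/7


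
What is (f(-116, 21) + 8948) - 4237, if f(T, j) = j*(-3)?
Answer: 4648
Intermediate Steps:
f(T, j) = -3*j
(f(-116, 21) + 8948) - 4237 = (-3*21 + 8948) - 4237 = (-63 + 8948) - 4237 = 8885 - 4237 = 4648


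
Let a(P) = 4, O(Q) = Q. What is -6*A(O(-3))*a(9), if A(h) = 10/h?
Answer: 80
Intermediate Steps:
-6*A(O(-3))*a(9) = -6*(10/(-3))*4 = -6*(10*(-⅓))*4 = -6*(-10/3)*4 = -(-20)*4 = -1*(-80) = 80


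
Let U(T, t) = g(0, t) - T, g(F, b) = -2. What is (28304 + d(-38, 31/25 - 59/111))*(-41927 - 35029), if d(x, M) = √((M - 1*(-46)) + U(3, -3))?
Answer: -2178162624 - 25652*√12847251/185 ≈ -2.1787e+9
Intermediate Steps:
U(T, t) = -2 - T
d(x, M) = √(41 + M) (d(x, M) = √((M - 1*(-46)) + (-2 - 1*3)) = √((M + 46) + (-2 - 3)) = √((46 + M) - 5) = √(41 + M))
(28304 + d(-38, 31/25 - 59/111))*(-41927 - 35029) = (28304 + √(41 + (31/25 - 59/111)))*(-41927 - 35029) = (28304 + √(41 + (31*(1/25) - 59*1/111)))*(-76956) = (28304 + √(41 + (31/25 - 59/111)))*(-76956) = (28304 + √(41 + 1966/2775))*(-76956) = (28304 + √(115741/2775))*(-76956) = (28304 + √12847251/555)*(-76956) = -2178162624 - 25652*√12847251/185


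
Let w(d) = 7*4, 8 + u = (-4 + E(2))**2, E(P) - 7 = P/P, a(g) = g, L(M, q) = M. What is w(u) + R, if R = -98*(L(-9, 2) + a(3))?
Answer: 616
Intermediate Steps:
E(P) = 8 (E(P) = 7 + P/P = 7 + 1 = 8)
u = 8 (u = -8 + (-4 + 8)**2 = -8 + 4**2 = -8 + 16 = 8)
w(d) = 28
R = 588 (R = -98*(-9 + 3) = -98*(-6) = 588)
w(u) + R = 28 + 588 = 616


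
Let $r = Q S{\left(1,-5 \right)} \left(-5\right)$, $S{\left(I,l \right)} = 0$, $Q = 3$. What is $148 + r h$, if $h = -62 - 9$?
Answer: $148$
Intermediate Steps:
$r = 0$ ($r = 3 \cdot 0 \left(-5\right) = 0 \left(-5\right) = 0$)
$h = -71$ ($h = -62 - 9 = -71$)
$148 + r h = 148 + 0 \left(-71\right) = 148 + 0 = 148$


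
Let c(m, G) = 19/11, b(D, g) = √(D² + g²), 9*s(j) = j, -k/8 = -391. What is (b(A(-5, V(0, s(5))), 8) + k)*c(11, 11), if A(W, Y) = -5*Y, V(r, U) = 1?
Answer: 59432/11 + 19*√89/11 ≈ 5419.2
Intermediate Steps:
k = 3128 (k = -8*(-391) = 3128)
s(j) = j/9
c(m, G) = 19/11 (c(m, G) = 19*(1/11) = 19/11)
(b(A(-5, V(0, s(5))), 8) + k)*c(11, 11) = (√((-5*1)² + 8²) + 3128)*(19/11) = (√((-5)² + 64) + 3128)*(19/11) = (√(25 + 64) + 3128)*(19/11) = (√89 + 3128)*(19/11) = (3128 + √89)*(19/11) = 59432/11 + 19*√89/11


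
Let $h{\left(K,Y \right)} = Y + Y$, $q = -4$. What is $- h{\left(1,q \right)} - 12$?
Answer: $-4$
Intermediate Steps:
$h{\left(K,Y \right)} = 2 Y$
$- h{\left(1,q \right)} - 12 = - 2 \left(-4\right) - 12 = \left(-1\right) \left(-8\right) - 12 = 8 - 12 = -4$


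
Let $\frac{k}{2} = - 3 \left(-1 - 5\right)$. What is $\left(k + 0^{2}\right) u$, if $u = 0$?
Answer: $0$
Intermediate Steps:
$k = 36$ ($k = 2 \left(- 3 \left(-1 - 5\right)\right) = 2 \left(\left(-3\right) \left(-6\right)\right) = 2 \cdot 18 = 36$)
$\left(k + 0^{2}\right) u = \left(36 + 0^{2}\right) 0 = \left(36 + 0\right) 0 = 36 \cdot 0 = 0$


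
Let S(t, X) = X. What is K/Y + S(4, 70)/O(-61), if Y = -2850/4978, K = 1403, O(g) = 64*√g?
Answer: -183793/75 - 35*I*√61/1952 ≈ -2450.6 - 0.14004*I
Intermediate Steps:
Y = -75/131 (Y = -2850*1/4978 = -75/131 ≈ -0.57252)
K/Y + S(4, 70)/O(-61) = 1403/(-75/131) + 70/((64*√(-61))) = 1403*(-131/75) + 70/((64*(I*√61))) = -183793/75 + 70/((64*I*√61)) = -183793/75 + 70*(-I*√61/3904) = -183793/75 - 35*I*√61/1952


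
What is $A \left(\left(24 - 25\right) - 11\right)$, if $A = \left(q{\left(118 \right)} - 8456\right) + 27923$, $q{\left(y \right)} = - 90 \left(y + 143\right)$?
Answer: $48276$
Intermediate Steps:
$q{\left(y \right)} = -12870 - 90 y$ ($q{\left(y \right)} = - 90 \left(143 + y\right) = -12870 - 90 y$)
$A = -4023$ ($A = \left(\left(-12870 - 10620\right) - 8456\right) + 27923 = \left(-23490 - 8456\right) + 27923 = -31946 + 27923 = -4023$)
$A \left(\left(24 - 25\right) - 11\right) = - 4023 \left(\left(24 - 25\right) - 11\right) = - 4023 \left(-1 - 11\right) = \left(-4023\right) \left(-12\right) = 48276$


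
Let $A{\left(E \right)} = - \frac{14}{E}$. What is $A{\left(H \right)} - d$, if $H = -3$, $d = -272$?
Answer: $\frac{830}{3} \approx 276.67$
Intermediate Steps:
$A{\left(H \right)} - d = - \frac{14}{-3} - -272 = \left(-14\right) \left(- \frac{1}{3}\right) + 272 = \frac{14}{3} + 272 = \frac{830}{3}$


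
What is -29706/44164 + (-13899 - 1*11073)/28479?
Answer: -324810097/209624426 ≈ -1.5495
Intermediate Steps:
-29706/44164 + (-13899 - 1*11073)/28479 = -29706*1/44164 + (-13899 - 11073)*(1/28479) = -14853/22082 - 24972*1/28479 = -14853/22082 - 8324/9493 = -324810097/209624426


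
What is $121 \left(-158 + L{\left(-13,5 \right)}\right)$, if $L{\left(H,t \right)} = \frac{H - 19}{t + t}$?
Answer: $- \frac{97526}{5} \approx -19505.0$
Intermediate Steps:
$L{\left(H,t \right)} = \frac{-19 + H}{2 t}$
$121 \left(-158 + L{\left(-13,5 \right)}\right) = 121 \left(-158 + \frac{-19 - 13}{2 \cdot 5}\right) = 121 \left(-158 + \frac{1}{2} \cdot \frac{1}{5} \left(-32\right)\right) = 121 \left(-158 - \frac{16}{5}\right) = 121 \left(- \frac{806}{5}\right) = - \frac{97526}{5}$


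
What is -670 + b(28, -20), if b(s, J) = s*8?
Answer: -446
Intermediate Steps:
b(s, J) = 8*s
-670 + b(28, -20) = -670 + 8*28 = -67*10 + 224 = -670 + 224 = -446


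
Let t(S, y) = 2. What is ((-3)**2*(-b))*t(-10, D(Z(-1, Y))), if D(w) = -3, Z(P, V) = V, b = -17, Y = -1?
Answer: 306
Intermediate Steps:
((-3)**2*(-b))*t(-10, D(Z(-1, Y))) = ((-3)**2*(-1*(-17)))*2 = (9*17)*2 = 153*2 = 306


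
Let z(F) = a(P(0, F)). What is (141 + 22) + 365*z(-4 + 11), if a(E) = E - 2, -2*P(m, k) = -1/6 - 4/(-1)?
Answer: -15199/12 ≈ -1266.6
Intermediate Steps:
P(m, k) = -23/12 (P(m, k) = -(-1/6 - 4/(-1))/2 = -(-1*1/6 - 4*(-1))/2 = -(-1/6 + 4)/2 = -1/2*23/6 = -23/12)
a(E) = -2 + E
z(F) = -47/12 (z(F) = -2 - 23/12 = -47/12)
(141 + 22) + 365*z(-4 + 11) = (141 + 22) + 365*(-47/12) = 163 - 17155/12 = -15199/12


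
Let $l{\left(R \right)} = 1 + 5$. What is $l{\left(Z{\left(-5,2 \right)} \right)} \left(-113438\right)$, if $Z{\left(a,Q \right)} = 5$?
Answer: $-680628$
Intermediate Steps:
$l{\left(R \right)} = 6$
$l{\left(Z{\left(-5,2 \right)} \right)} \left(-113438\right) = 6 \left(-113438\right) = -680628$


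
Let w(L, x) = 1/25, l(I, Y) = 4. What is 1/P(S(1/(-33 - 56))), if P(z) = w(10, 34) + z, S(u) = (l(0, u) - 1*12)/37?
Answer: -925/163 ≈ -5.6748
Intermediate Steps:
w(L, x) = 1/25
S(u) = -8/37 (S(u) = (4 - 1*12)/37 = (4 - 12)*(1/37) = -8*1/37 = -8/37)
P(z) = 1/25 + z
1/P(S(1/(-33 - 56))) = 1/(1/25 - 8/37) = 1/(-163/925) = -925/163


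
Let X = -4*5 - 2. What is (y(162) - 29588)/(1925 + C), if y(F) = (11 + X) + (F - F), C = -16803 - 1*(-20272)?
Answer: -29599/5394 ≈ -5.4874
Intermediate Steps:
X = -22 (X = -20 - 2 = -22)
C = 3469 (C = -16803 + 20272 = 3469)
y(F) = -11 (y(F) = (11 - 22) + (F - F) = -11 + 0 = -11)
(y(162) - 29588)/(1925 + C) = (-11 - 29588)/(1925 + 3469) = -29599/5394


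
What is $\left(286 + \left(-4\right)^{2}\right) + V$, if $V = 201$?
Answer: $503$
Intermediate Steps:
$\left(286 + \left(-4\right)^{2}\right) + V = \left(286 + \left(-4\right)^{2}\right) + 201 = \left(286 + 16\right) + 201 = 302 + 201 = 503$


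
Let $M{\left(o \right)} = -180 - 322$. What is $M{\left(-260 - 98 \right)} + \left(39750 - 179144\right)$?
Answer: $-139896$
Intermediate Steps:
$M{\left(o \right)} = -502$ ($M{\left(o \right)} = -180 - 322 = -502$)
$M{\left(-260 - 98 \right)} + \left(39750 - 179144\right) = -502 + \left(39750 - 179144\right) = -502 - 139394 = -139896$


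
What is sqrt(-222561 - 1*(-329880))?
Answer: sqrt(107319) ≈ 327.60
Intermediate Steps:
sqrt(-222561 - 1*(-329880)) = sqrt(-222561 + 329880) = sqrt(107319)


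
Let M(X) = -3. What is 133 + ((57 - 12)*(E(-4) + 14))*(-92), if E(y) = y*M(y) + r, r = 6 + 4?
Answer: -148907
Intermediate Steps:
r = 10
E(y) = 10 - 3*y (E(y) = y*(-3) + 10 = -3*y + 10 = 10 - 3*y)
133 + ((57 - 12)*(E(-4) + 14))*(-92) = 133 + ((57 - 12)*((10 - 3*(-4)) + 14))*(-92) = 133 + (45*((10 + 12) + 14))*(-92) = 133 + (45*(22 + 14))*(-92) = 133 + (45*36)*(-92) = 133 + 1620*(-92) = 133 - 149040 = -148907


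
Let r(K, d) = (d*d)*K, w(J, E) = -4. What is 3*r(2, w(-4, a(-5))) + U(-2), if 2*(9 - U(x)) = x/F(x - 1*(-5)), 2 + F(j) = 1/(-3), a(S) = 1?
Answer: 732/7 ≈ 104.57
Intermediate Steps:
F(j) = -7/3 (F(j) = -2 + 1/(-3) = -2 - ⅓ = -7/3)
r(K, d) = K*d² (r(K, d) = d²*K = K*d²)
U(x) = 9 + 3*x/14 (U(x) = 9 - x/(2*(-7/3)) = 9 - x*(-3)/(2*7) = 9 - (-3)*x/14 = 9 + 3*x/14)
3*r(2, w(-4, a(-5))) + U(-2) = 3*(2*(-4)²) + (9 + (3/14)*(-2)) = 3*(2*16) + (9 - 3/7) = 3*32 + 60/7 = 96 + 60/7 = 732/7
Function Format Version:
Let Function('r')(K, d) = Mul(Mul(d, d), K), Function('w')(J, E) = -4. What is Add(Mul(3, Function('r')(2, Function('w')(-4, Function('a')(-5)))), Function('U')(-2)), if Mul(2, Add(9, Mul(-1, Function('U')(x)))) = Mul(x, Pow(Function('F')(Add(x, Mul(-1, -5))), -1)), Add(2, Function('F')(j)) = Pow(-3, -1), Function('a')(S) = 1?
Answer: Rational(732, 7) ≈ 104.57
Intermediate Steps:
Function('F')(j) = Rational(-7, 3) (Function('F')(j) = Add(-2, Pow(-3, -1)) = Add(-2, Rational(-1, 3)) = Rational(-7, 3))
Function('r')(K, d) = Mul(K, Pow(d, 2)) (Function('r')(K, d) = Mul(Pow(d, 2), K) = Mul(K, Pow(d, 2)))
Function('U')(x) = Add(9, Mul(Rational(3, 14), x)) (Function('U')(x) = Add(9, Mul(Rational(-1, 2), Mul(x, Pow(Rational(-7, 3), -1)))) = Add(9, Mul(Rational(-1, 2), Mul(x, Rational(-3, 7)))) = Add(9, Mul(Rational(-1, 2), Mul(Rational(-3, 7), x))) = Add(9, Mul(Rational(3, 14), x)))
Add(Mul(3, Function('r')(2, Function('w')(-4, Function('a')(-5)))), Function('U')(-2)) = Add(Mul(3, Mul(2, Pow(-4, 2))), Add(9, Mul(Rational(3, 14), -2))) = Add(Mul(3, Mul(2, 16)), Add(9, Rational(-3, 7))) = Add(Mul(3, 32), Rational(60, 7)) = Add(96, Rational(60, 7)) = Rational(732, 7)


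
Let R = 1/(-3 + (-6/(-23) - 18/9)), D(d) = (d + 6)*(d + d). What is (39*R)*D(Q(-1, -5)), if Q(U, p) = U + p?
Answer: 0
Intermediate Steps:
D(d) = 2*d*(6 + d) (D(d) = (6 + d)*(2*d) = 2*d*(6 + d))
R = -23/109 (R = 1/(-3 + (-6*(-1/23) - 18*⅑)) = 1/(-3 + (6/23 - 2)) = 1/(-3 - 40/23) = 1/(-109/23) = -23/109 ≈ -0.21101)
(39*R)*D(Q(-1, -5)) = (39*(-23/109))*(2*(-1 - 5)*(6 + (-1 - 5))) = -1794*(-6)*(6 - 6)/109 = -1794*(-6)*0/109 = -897/109*0 = 0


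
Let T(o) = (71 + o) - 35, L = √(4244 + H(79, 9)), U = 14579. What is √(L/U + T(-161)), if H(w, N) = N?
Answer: √(-26568405125 + 14579*√4253)/14579 ≈ 11.18*I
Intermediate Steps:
L = √4253 (L = √(4244 + 9) = √4253 ≈ 65.215)
T(o) = 36 + o
√(L/U + T(-161)) = √(√4253/14579 + (36 - 161)) = √(√4253*(1/14579) - 125) = √(√4253/14579 - 125) = √(-125 + √4253/14579)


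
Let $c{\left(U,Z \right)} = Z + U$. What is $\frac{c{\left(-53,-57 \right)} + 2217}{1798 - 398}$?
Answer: $\frac{301}{200} \approx 1.505$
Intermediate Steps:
$c{\left(U,Z \right)} = U + Z$
$\frac{c{\left(-53,-57 \right)} + 2217}{1798 - 398} = \frac{\left(-53 - 57\right) + 2217}{1798 - 398} = \frac{-110 + 2217}{1400} = 2107 \cdot \frac{1}{1400} = \frac{301}{200}$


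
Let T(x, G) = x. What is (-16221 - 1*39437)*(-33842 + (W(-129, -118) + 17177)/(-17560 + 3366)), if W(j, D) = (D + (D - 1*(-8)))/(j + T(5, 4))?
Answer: 414415173133228/220007 ≈ 1.8836e+9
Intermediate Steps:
W(j, D) = (8 + 2*D)/(5 + j) (W(j, D) = (D + (D - 1*(-8)))/(j + 5) = (D + (D + 8))/(5 + j) = (D + (8 + D))/(5 + j) = (8 + 2*D)/(5 + j))
(-16221 - 1*39437)*(-33842 + (W(-129, -118) + 17177)/(-17560 + 3366)) = (-16221 - 1*39437)*(-33842 + (2*(4 - 118)/(5 - 129) + 17177)/(-17560 + 3366)) = (-16221 - 39437)*(-33842 + (2*(-114)/(-124) + 17177)/(-14194)) = -55658*(-33842 + (2*(-1/124)*(-114) + 17177)*(-1/14194)) = -55658*(-33842 + (57/31 + 17177)*(-1/14194)) = -55658*(-33842 + (532544/31)*(-1/14194)) = -55658*(-33842 - 266272/220007) = -55658*(-7445743166/220007) = 414415173133228/220007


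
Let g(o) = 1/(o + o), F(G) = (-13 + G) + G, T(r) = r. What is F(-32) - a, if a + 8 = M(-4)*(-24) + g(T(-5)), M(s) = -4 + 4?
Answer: -689/10 ≈ -68.900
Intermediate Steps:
M(s) = 0
F(G) = -13 + 2*G
g(o) = 1/(2*o)
a = -81/10 (a = -8 + (0*(-24) + (½)/(-5)) = -8 + (0 + (½)*(-⅕)) = -8 + (0 - ⅒) = -8 - ⅒ = -81/10 ≈ -8.1000)
F(-32) - a = (-13 + 2*(-32)) - 1*(-81/10) = (-13 - 64) + 81/10 = -77 + 81/10 = -689/10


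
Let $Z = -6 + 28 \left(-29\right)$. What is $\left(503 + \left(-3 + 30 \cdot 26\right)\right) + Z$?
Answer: $462$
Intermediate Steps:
$Z = -818$ ($Z = -6 - 812 = -818$)
$\left(503 + \left(-3 + 30 \cdot 26\right)\right) + Z = \left(503 + \left(-3 + 30 \cdot 26\right)\right) - 818 = \left(503 + \left(-3 + 780\right)\right) - 818 = \left(503 + 777\right) - 818 = 1280 - 818 = 462$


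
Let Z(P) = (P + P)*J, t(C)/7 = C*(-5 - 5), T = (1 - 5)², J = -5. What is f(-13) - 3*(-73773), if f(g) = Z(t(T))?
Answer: 232519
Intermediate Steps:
T = 16 (T = (-4)² = 16)
t(C) = -70*C (t(C) = 7*(C*(-5 - 5)) = 7*(C*(-10)) = 7*(-10*C) = -70*C)
Z(P) = -10*P (Z(P) = (P + P)*(-5) = (2*P)*(-5) = -10*P)
f(g) = 11200 (f(g) = -(-700)*16 = -10*(-1120) = 11200)
f(-13) - 3*(-73773) = 11200 - 3*(-73773) = 11200 - 1*(-221319) = 11200 + 221319 = 232519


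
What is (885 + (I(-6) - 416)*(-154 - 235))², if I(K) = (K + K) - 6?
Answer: 28801823521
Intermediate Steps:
I(K) = -6 + 2*K (I(K) = 2*K - 6 = -6 + 2*K)
(885 + (I(-6) - 416)*(-154 - 235))² = (885 + ((-6 + 2*(-6)) - 416)*(-154 - 235))² = (885 + ((-6 - 12) - 416)*(-389))² = (885 + (-18 - 416)*(-389))² = (885 - 434*(-389))² = (885 + 168826)² = 169711² = 28801823521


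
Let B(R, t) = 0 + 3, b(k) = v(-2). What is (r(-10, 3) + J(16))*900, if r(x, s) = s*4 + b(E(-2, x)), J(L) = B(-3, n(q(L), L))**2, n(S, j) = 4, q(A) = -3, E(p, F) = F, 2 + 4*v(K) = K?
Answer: 18000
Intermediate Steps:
v(K) = -1/2 + K/4
b(k) = -1 (b(k) = -1/2 + (1/4)*(-2) = -1/2 - 1/2 = -1)
B(R, t) = 3
J(L) = 9 (J(L) = 3**2 = 9)
r(x, s) = -1 + 4*s (r(x, s) = s*4 - 1 = 4*s - 1 = -1 + 4*s)
(r(-10, 3) + J(16))*900 = ((-1 + 4*3) + 9)*900 = ((-1 + 12) + 9)*900 = (11 + 9)*900 = 20*900 = 18000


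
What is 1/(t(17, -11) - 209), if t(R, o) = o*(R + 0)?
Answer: -1/396 ≈ -0.0025253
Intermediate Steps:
t(R, o) = R*o (t(R, o) = o*R = R*o)
1/(t(17, -11) - 209) = 1/(17*(-11) - 209) = 1/(-187 - 209) = 1/(-396) = -1/396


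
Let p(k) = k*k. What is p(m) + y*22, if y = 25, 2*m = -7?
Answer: 2249/4 ≈ 562.25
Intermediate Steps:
m = -7/2 (m = (½)*(-7) = -7/2 ≈ -3.5000)
p(k) = k²
p(m) + y*22 = (-7/2)² + 25*22 = 49/4 + 550 = 2249/4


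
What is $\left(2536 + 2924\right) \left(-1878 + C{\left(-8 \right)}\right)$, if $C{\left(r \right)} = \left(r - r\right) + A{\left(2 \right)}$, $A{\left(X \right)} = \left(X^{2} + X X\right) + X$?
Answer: $-10199280$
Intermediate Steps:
$A{\left(X \right)} = X + 2 X^{2}$ ($A{\left(X \right)} = \left(X^{2} + X^{2}\right) + X = 2 X^{2} + X = X + 2 X^{2}$)
$C{\left(r \right)} = 10$ ($C{\left(r \right)} = \left(r - r\right) + 2 \left(1 + 2 \cdot 2\right) = 0 + 2 \left(1 + 4\right) = 0 + 2 \cdot 5 = 0 + 10 = 10$)
$\left(2536 + 2924\right) \left(-1878 + C{\left(-8 \right)}\right) = \left(2536 + 2924\right) \left(-1878 + 10\right) = 5460 \left(-1868\right) = -10199280$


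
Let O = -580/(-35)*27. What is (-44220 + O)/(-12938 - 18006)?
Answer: 38301/27076 ≈ 1.4146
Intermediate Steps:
O = 3132/7 (O = -580*(-1)/35*27 = -29*(-4/7)*27 = (116/7)*27 = 3132/7 ≈ 447.43)
(-44220 + O)/(-12938 - 18006) = (-44220 + 3132/7)/(-12938 - 18006) = -306408/7/(-30944) = -306408/7*(-1/30944) = 38301/27076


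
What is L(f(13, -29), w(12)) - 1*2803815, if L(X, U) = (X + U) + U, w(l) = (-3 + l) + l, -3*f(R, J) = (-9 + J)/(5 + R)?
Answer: -75701852/27 ≈ -2.8038e+6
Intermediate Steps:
f(R, J) = -(-9 + J)/(3*(5 + R))
w(l) = -3 + 2*l
L(X, U) = X + 2*U (L(X, U) = (U + X) + U = X + 2*U)
L(f(13, -29), w(12)) - 1*2803815 = ((9 - 1*(-29))/(3*(5 + 13)) + 2*(-3 + 2*12)) - 1*2803815 = ((⅓)*(9 + 29)/18 + 2*(-3 + 24)) - 2803815 = ((⅓)*(1/18)*38 + 2*21) - 2803815 = (19/27 + 42) - 2803815 = 1153/27 - 2803815 = -75701852/27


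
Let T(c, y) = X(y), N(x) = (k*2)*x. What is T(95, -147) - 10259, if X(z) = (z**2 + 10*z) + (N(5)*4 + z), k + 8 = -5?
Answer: 9213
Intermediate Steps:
k = -13 (k = -8 - 5 = -13)
N(x) = -26*x (N(x) = (-13*2)*x = -26*x)
X(z) = -520 + z**2 + 11*z (X(z) = (z**2 + 10*z) + (-26*5*4 + z) = (z**2 + 10*z) + (-130*4 + z) = (z**2 + 10*z) + (-520 + z) = -520 + z**2 + 11*z)
T(c, y) = -520 + y**2 + 11*y
T(95, -147) - 10259 = (-520 + (-147)**2 + 11*(-147)) - 10259 = (-520 + 21609 - 1617) - 10259 = 19472 - 10259 = 9213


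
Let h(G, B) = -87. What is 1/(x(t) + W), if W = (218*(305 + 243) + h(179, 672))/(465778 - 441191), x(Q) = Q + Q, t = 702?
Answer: 24587/34639525 ≈ 0.00070980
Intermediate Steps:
x(Q) = 2*Q
W = 119377/24587 (W = (218*(305 + 243) - 87)/(465778 - 441191) = (218*548 - 87)/24587 = (119464 - 87)*(1/24587) = 119377*(1/24587) = 119377/24587 ≈ 4.8553)
1/(x(t) + W) = 1/(2*702 + 119377/24587) = 1/(1404 + 119377/24587) = 1/(34639525/24587) = 24587/34639525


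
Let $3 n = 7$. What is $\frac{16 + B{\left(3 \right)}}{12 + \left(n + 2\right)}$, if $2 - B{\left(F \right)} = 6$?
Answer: $\frac{36}{49} \approx 0.73469$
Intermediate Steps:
$n = \frac{7}{3}$ ($n = \frac{1}{3} \cdot 7 = \frac{7}{3} \approx 2.3333$)
$B{\left(F \right)} = -4$ ($B{\left(F \right)} = 2 - 6 = -4$)
$\frac{16 + B{\left(3 \right)}}{12 + \left(n + 2\right)} = \frac{16 - 4}{12 + \left(\frac{7}{3} + 2\right)} = \frac{12}{12 + \frac{13}{3}} = \frac{12}{\frac{49}{3}} = 12 \cdot \frac{3}{49} = \frac{36}{49}$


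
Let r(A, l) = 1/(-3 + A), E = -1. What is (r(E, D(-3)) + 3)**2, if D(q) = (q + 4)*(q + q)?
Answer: 121/16 ≈ 7.5625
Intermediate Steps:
D(q) = 2*q*(4 + q) (D(q) = (4 + q)*(2*q) = 2*q*(4 + q))
(r(E, D(-3)) + 3)**2 = (1/(-3 - 1) + 3)**2 = (1/(-4) + 3)**2 = (-1/4 + 3)**2 = (11/4)**2 = 121/16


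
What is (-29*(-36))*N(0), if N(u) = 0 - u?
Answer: 0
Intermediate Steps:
N(u) = -u
(-29*(-36))*N(0) = (-29*(-36))*(-1*0) = 1044*0 = 0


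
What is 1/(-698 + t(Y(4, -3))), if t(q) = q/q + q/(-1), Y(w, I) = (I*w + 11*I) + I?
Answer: -1/649 ≈ -0.0015408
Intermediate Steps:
Y(w, I) = 12*I + I*w (Y(w, I) = (11*I + I*w) + I = 12*I + I*w)
t(q) = 1 - q (t(q) = 1 + q*(-1) = 1 - q)
1/(-698 + t(Y(4, -3))) = 1/(-698 + (1 - (-3)*(12 + 4))) = 1/(-698 + (1 - (-3)*16)) = 1/(-698 + (1 - 1*(-48))) = 1/(-698 + (1 + 48)) = 1/(-698 + 49) = 1/(-649) = -1/649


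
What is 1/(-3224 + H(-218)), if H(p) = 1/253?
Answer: -253/815671 ≈ -0.00031017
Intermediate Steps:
H(p) = 1/253
1/(-3224 + H(-218)) = 1/(-3224 + 1/253) = 1/(-815671/253) = -253/815671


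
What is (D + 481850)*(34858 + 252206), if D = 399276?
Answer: 252939554064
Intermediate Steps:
(D + 481850)*(34858 + 252206) = (399276 + 481850)*(34858 + 252206) = 881126*287064 = 252939554064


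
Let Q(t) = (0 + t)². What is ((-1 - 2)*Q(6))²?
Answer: 11664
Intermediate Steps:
Q(t) = t²
((-1 - 2)*Q(6))² = ((-1 - 2)*6²)² = (-3*36)² = (-108)² = 11664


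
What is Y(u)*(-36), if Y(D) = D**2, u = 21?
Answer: -15876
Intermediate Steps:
Y(u)*(-36) = 21**2*(-36) = 441*(-36) = -15876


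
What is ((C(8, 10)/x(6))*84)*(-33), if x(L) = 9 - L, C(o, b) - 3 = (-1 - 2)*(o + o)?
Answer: 41580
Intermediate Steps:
C(o, b) = 3 - 6*o (C(o, b) = 3 + (-1 - 2)*(o + o) = 3 - 6*o)
((C(8, 10)/x(6))*84)*(-33) = (((3 - 6*8)/(9 - 1*6))*84)*(-33) = (((3 - 48)/(9 - 6))*84)*(-33) = (-45/3*84)*(-33) = (-45*1/3*84)*(-33) = -15*84*(-33) = -1260*(-33) = 41580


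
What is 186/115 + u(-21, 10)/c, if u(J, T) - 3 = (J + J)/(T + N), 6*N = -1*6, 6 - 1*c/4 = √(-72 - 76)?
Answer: 2951/1840 - 5*I*√37/1104 ≈ 1.6038 - 0.027549*I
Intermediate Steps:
c = 24 - 8*I*√37 (c = 24 - 4*√(-72 - 76) = 24 - 8*I*√37 ≈ 24.0 - 48.662*I)
N = -1 (N = (-1*6)/6 = (⅙)*(-6) = -1)
u(J, T) = 3 + 2*J/(-1 + T) (u(J, T) = 3 + (J + J)/(T - 1) = 3 + (2*J)/(-1 + T) = 3 + 2*J/(-1 + T))
186/115 + u(-21, 10)/c = 186/115 + ((-3 + 2*(-21) + 3*10)/(-1 + 10))/(24 - 8*I*√37) = 186*(1/115) + ((-3 - 42 + 30)/9)/(24 - 8*I*√37) = 186/115 + ((⅑)*(-15))/(24 - 8*I*√37) = 186/115 - 5/(3*(24 - 8*I*√37))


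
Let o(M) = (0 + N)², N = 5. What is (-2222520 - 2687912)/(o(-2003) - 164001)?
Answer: 613804/20497 ≈ 29.946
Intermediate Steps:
o(M) = 25 (o(M) = (0 + 5)² = 5² = 25)
(-2222520 - 2687912)/(o(-2003) - 164001) = (-2222520 - 2687912)/(25 - 164001) = -4910432/(-163976) = -4910432*(-1/163976) = 613804/20497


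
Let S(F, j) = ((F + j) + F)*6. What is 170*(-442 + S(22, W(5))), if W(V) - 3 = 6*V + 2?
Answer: 5440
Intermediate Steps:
W(V) = 5 + 6*V (W(V) = 3 + (6*V + 2) = 3 + (2 + 6*V) = 5 + 6*V)
S(F, j) = 6*j + 12*F (S(F, j) = (j + 2*F)*6 = 6*j + 12*F)
170*(-442 + S(22, W(5))) = 170*(-442 + (6*(5 + 6*5) + 12*22)) = 170*(-442 + (6*(5 + 30) + 264)) = 170*(-442 + (6*35 + 264)) = 170*(-442 + (210 + 264)) = 170*(-442 + 474) = 170*32 = 5440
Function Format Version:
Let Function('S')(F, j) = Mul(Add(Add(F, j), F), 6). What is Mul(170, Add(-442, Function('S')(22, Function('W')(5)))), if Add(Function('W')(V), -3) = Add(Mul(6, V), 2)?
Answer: 5440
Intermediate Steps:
Function('W')(V) = Add(5, Mul(6, V)) (Function('W')(V) = Add(3, Add(Mul(6, V), 2)) = Add(3, Add(2, Mul(6, V))) = Add(5, Mul(6, V)))
Function('S')(F, j) = Add(Mul(6, j), Mul(12, F)) (Function('S')(F, j) = Mul(Add(j, Mul(2, F)), 6) = Add(Mul(6, j), Mul(12, F)))
Mul(170, Add(-442, Function('S')(22, Function('W')(5)))) = Mul(170, Add(-442, Add(Mul(6, Add(5, Mul(6, 5))), Mul(12, 22)))) = Mul(170, Add(-442, Add(Mul(6, Add(5, 30)), 264))) = Mul(170, Add(-442, Add(Mul(6, 35), 264))) = Mul(170, Add(-442, Add(210, 264))) = Mul(170, Add(-442, 474)) = Mul(170, 32) = 5440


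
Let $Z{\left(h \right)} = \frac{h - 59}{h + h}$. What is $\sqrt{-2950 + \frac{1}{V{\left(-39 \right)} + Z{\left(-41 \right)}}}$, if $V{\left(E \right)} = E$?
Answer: $\frac{13 i \sqrt{41883411}}{1549} \approx 54.314 i$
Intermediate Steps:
$Z{\left(h \right)} = \frac{-59 + h}{2 h}$
$\sqrt{-2950 + \frac{1}{V{\left(-39 \right)} + Z{\left(-41 \right)}}} = \sqrt{-2950 + \frac{1}{-39 + \frac{-59 - 41}{2 \left(-41\right)}}} = \sqrt{-2950 + \frac{1}{-39 + \frac{1}{2} \left(- \frac{1}{41}\right) \left(-100\right)}} = \sqrt{-2950 + \frac{1}{-39 + \frac{50}{41}}} = \sqrt{-2950 + \frac{1}{- \frac{1549}{41}}} = \sqrt{-2950 - \frac{41}{1549}} = \sqrt{- \frac{4569591}{1549}} = \frac{13 i \sqrt{41883411}}{1549}$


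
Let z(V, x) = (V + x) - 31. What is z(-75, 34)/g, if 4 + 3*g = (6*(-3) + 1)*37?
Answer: 72/211 ≈ 0.34123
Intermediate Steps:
z(V, x) = -31 + V + x
g = -211 (g = -4/3 + ((6*(-3) + 1)*37)/3 = -4/3 + ((-18 + 1)*37)/3 = -4/3 + (-17*37)/3 = -4/3 + (⅓)*(-629) = -4/3 - 629/3 = -211)
z(-75, 34)/g = (-31 - 75 + 34)/(-211) = -72*(-1/211) = 72/211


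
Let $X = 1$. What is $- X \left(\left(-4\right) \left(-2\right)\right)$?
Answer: $-8$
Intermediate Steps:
$- X \left(\left(-4\right) \left(-2\right)\right) = - 1 \left(\left(-4\right) \left(-2\right)\right) = - 1 \cdot 8 = \left(-1\right) 8 = -8$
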